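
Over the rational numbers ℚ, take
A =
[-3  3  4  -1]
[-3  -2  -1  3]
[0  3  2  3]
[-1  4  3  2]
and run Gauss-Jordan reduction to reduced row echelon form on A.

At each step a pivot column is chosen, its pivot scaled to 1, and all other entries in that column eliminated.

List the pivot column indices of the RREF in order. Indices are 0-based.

pivot(0,0)=-3: scale R0 → (1, -1, -4/3, 1/3)
  clear (1,0): R1 −= (-3)R0 → (0, -5, -5, 4)
  clear (3,0): R3 −= (-1)R0 → (0, 3, 5/3, 7/3)
pivot(1,1)=-5: scale R1 → (0, 1, 1, -4/5)
  clear (0,1): R0 −= (-1)R1 → (1, 0, -1/3, -7/15)
  clear (2,1): R2 −= (3)R1 → (0, 0, -1, 27/5)
  clear (3,1): R3 −= (3)R1 → (0, 0, -4/3, 71/15)
pivot(2,2)=-1: scale R2 → (0, 0, 1, -27/5)
  clear (0,2): R0 −= (-1/3)R2 → (1, 0, 0, -34/15)
  clear (1,2): R1 −= (1)R2 → (0, 1, 0, 23/5)
  clear (3,2): R3 −= (-4/3)R2 → (0, 0, 0, -37/15)
pivot(3,3)=-37/15: scale R3 → (0, 0, 0, 1)
  clear (0,3): R0 −= (-34/15)R3 → (1, 0, 0, 0)
  clear (1,3): R1 −= (23/5)R3 → (0, 1, 0, 0)
  clear (2,3): R2 −= (-27/5)R3 → (0, 0, 1, 0)

pivot columns: 0, 1, 2, 3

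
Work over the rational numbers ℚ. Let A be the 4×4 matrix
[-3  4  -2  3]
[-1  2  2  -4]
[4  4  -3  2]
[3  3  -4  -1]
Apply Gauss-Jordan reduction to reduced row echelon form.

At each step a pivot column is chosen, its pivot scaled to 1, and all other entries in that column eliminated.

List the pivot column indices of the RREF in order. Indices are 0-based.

pivot(0,0)=-3: scale R0 → (1, -4/3, 2/3, -1)
  clear (1,0): R1 −= (-1)R0 → (0, 2/3, 8/3, -5)
  clear (2,0): R2 −= (4)R0 → (0, 28/3, -17/3, 6)
  clear (3,0): R3 −= (3)R0 → (0, 7, -6, 2)
pivot(1,1)=2/3: scale R1 → (0, 1, 4, -15/2)
  clear (0,1): R0 −= (-4/3)R1 → (1, 0, 6, -11)
  clear (2,1): R2 −= (28/3)R1 → (0, 0, -43, 76)
  clear (3,1): R3 −= (7)R1 → (0, 0, -34, 109/2)
pivot(2,2)=-43: scale R2 → (0, 0, 1, -76/43)
  clear (0,2): R0 −= (6)R2 → (1, 0, 0, -17/43)
  clear (1,2): R1 −= (4)R2 → (0, 1, 0, -37/86)
  clear (3,2): R3 −= (-34)R2 → (0, 0, 0, -481/86)
pivot(3,3)=-481/86: scale R3 → (0, 0, 0, 1)
  clear (0,3): R0 −= (-17/43)R3 → (1, 0, 0, 0)
  clear (1,3): R1 −= (-37/86)R3 → (0, 1, 0, 0)
  clear (2,3): R2 −= (-76/43)R3 → (0, 0, 1, 0)

pivot columns: 0, 1, 2, 3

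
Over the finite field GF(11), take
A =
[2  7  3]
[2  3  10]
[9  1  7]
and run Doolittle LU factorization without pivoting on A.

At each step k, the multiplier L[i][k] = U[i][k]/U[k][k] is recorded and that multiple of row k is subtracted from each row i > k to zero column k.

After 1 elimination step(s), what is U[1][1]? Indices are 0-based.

[col 0] pivot 2
  R1 -= 1*R0 → (0, 7, 7)  (L[1][0] := 1)
  R2 -= 10*R0 → (0, 8, 10)  (L[2][0] := 10)

U[1][1] = 7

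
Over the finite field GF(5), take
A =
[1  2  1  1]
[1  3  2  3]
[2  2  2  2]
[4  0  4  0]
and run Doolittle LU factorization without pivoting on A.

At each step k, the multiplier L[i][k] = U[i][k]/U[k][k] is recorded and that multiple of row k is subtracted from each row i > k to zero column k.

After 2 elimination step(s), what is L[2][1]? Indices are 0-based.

Step 1: pivot at (0,0) is 1.
  row1 ← row1 − (1)·row0  ⇒  L[1][0]=1, U row1=(0, 1, 1, 2)
  row2 ← row2 − (2)·row0  ⇒  L[2][0]=2, U row2=(0, 3, 0, 0)
  row3 ← row3 − (4)·row0  ⇒  L[3][0]=4, U row3=(0, 2, 0, 1)
Step 2: pivot at (1,1) is 1.
  row2 ← row2 − (3)·row1  ⇒  L[2][1]=3, U row2=(0, 0, 2, 4)
  row3 ← row3 − (2)·row1  ⇒  L[3][1]=2, U row3=(0, 0, 3, 2)

L[2][1] = 3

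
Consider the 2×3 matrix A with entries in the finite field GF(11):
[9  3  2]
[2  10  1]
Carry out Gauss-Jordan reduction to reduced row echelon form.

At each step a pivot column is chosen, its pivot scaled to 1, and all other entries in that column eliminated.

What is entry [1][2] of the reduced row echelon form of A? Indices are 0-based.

M[1][2] = 7

step 1: normalize row 0 (÷9) = (1, 4, 10)
  row 1: subtract 2×row0 = (0, 2, 3)
step 2: normalize row 1 (÷2) = (0, 1, 7)
  row 0: subtract 4×row1 = (1, 0, 4)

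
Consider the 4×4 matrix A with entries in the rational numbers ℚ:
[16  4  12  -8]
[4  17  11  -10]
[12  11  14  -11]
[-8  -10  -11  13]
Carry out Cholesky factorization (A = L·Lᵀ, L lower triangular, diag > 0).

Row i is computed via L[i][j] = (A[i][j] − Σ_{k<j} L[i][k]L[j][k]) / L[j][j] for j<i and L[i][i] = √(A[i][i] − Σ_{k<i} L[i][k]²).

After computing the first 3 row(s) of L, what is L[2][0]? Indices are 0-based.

L[2][0] = 3

Step 1: L[0][0] = √(16) = 4.
  L[1][0] = (4) / L[0][0] = 1.
Step 2: L[1][1] = √(16) = 4.
  L[2][0] = (12) / L[0][0] = 3.
  L[2][1] = (8) / L[1][1] = 2.
Step 3: L[2][2] = √(1) = 1.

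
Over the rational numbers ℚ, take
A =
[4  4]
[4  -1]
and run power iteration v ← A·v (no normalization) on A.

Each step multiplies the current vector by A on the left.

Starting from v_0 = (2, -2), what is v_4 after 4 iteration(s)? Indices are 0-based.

v_0 = (2, -2).
v_1 = A·v_0 = (0, 10).
v_2 = A·v_1 = (40, -10).
v_3 = A·v_2 = (120, 170).
v_4 = A·v_3 = (1160, 310).

v_4 = (1160, 310)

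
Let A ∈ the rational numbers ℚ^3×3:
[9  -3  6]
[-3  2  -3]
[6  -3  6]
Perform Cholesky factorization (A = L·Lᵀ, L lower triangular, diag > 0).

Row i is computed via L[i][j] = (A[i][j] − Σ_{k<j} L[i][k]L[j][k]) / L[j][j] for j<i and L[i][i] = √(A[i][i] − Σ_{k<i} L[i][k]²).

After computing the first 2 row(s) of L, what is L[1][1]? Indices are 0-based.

L[1][1] = 1

Step 1: L[0][0] = √(9) = 3.
  L[1][0] = (-3) / L[0][0] = -1.
Step 2: L[1][1] = √(1) = 1.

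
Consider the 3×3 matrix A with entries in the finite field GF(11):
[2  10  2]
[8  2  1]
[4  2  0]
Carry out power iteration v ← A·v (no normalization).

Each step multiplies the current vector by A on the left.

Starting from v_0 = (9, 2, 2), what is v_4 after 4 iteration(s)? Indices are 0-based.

v_4 = (7, 10, 2)

v_0 = (9, 2, 2).
v_1 = A·v_0 = (9, 1, 7).
v_2 = A·v_1 = (9, 4, 5).
v_3 = A·v_2 = (2, 8, 0).
v_4 = A·v_3 = (7, 10, 2).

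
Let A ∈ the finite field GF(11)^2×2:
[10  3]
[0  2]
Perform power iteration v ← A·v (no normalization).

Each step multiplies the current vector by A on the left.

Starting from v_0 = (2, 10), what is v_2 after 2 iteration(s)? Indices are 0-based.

v_0 = (2, 10).
v_1 = A·v_0 = (6, 9).
v_2 = A·v_1 = (10, 7).

v_2 = (10, 7)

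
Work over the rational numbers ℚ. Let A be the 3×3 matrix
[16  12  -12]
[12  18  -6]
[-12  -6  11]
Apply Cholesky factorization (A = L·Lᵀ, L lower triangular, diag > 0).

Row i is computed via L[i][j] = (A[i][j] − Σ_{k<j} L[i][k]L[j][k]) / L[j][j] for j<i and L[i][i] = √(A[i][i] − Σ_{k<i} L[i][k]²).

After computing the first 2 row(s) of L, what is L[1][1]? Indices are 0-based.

Step 1: L[0][0] = √(16) = 4.
  L[1][0] = (12) / L[0][0] = 3.
Step 2: L[1][1] = √(9) = 3.

L[1][1] = 3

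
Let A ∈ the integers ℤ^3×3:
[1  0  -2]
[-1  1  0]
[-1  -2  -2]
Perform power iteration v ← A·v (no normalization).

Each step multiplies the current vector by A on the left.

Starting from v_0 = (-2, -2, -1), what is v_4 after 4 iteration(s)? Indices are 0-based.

v_4 = (-80, 0, -144)

v_0 = (-2, -2, -1).
v_1 = A·v_0 = (0, 0, 8).
v_2 = A·v_1 = (-16, 0, -16).
v_3 = A·v_2 = (16, 16, 48).
v_4 = A·v_3 = (-80, 0, -144).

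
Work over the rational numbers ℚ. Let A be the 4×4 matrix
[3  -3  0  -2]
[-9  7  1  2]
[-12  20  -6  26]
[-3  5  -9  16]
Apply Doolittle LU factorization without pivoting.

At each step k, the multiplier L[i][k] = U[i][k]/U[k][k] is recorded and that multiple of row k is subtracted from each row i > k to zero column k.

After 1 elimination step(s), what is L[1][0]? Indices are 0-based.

[col 0] pivot 3
  R1 -= -3*R0 → (0, -2, 1, -4)  (L[1][0] := -3)
  R2 -= -4*R0 → (0, 8, -6, 18)  (L[2][0] := -4)
  R3 -= -1*R0 → (0, 2, -9, 14)  (L[3][0] := -1)

L[1][0] = -3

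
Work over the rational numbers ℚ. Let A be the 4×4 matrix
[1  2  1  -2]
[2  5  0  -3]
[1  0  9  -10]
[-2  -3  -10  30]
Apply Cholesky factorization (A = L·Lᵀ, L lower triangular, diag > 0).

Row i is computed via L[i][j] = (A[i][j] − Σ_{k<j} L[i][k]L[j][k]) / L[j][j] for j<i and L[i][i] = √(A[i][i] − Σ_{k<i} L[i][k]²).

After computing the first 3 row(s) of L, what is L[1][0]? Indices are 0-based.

L[1][0] = 2

Step 1: L[0][0] = √(1) = 1.
  L[1][0] = (2) / L[0][0] = 2.
Step 2: L[1][1] = √(1) = 1.
  L[2][0] = (1) / L[0][0] = 1.
  L[2][1] = (-2) / L[1][1] = -2.
Step 3: L[2][2] = √(4) = 2.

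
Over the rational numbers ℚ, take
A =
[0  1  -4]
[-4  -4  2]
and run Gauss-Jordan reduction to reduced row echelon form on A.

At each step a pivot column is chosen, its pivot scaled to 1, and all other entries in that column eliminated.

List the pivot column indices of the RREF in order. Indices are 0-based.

[1] R0 <-> R1
[1] R0 /= -4  ⇒  (1, 1, -1/2)
[2] R1 /= 1  ⇒  (0, 1, -4)
     R0 -= 1·R1  ⇒  (1, 0, 7/2)

pivot columns: 0, 1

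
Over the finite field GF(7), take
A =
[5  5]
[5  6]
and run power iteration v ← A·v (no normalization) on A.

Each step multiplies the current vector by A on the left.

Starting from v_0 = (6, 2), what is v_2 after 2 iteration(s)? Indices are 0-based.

v_2 = (4, 4)

v_0 = (6, 2).
v_1 = A·v_0 = (5, 0).
v_2 = A·v_1 = (4, 4).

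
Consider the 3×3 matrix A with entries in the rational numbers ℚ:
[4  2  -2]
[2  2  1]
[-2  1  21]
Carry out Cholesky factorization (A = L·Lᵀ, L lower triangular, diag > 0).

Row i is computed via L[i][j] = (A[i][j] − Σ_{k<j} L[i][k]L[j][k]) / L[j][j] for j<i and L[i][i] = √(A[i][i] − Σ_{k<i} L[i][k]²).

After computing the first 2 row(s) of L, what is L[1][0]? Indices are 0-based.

L[1][0] = 1

Step 1: L[0][0] = √(4) = 2.
  L[1][0] = (2) / L[0][0] = 1.
Step 2: L[1][1] = √(1) = 1.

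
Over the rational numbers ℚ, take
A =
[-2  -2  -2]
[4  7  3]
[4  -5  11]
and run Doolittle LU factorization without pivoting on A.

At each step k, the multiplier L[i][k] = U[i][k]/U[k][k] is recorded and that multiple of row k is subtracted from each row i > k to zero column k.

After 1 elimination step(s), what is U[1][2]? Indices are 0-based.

U[1][2] = -1

Step 1: pivot at (0,0) is -2.
  row1 ← row1 − (-2)·row0  ⇒  L[1][0]=-2, U row1=(0, 3, -1)
  row2 ← row2 − (-2)·row0  ⇒  L[2][0]=-2, U row2=(0, -9, 7)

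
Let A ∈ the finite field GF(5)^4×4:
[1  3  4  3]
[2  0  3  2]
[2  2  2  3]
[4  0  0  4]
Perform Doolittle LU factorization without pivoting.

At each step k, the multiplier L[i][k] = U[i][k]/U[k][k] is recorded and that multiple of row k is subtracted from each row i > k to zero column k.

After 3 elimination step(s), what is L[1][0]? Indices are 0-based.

Step 1: pivot at (0,0) is 1.
  row1 ← row1 − (2)·row0  ⇒  L[1][0]=2, U row1=(0, 4, 0, 1)
  row2 ← row2 − (2)·row0  ⇒  L[2][0]=2, U row2=(0, 1, 4, 2)
  row3 ← row3 − (4)·row0  ⇒  L[3][0]=4, U row3=(0, 3, 4, 2)
Step 2: pivot at (1,1) is 4.
  row2 ← row2 − (4)·row1  ⇒  L[2][1]=4, U row2=(0, 0, 4, 3)
  row3 ← row3 − (2)·row1  ⇒  L[3][1]=2, U row3=(0, 0, 4, 0)
Step 3: pivot at (2,2) is 4.
  row3 ← row3 − (1)·row2  ⇒  L[3][2]=1, U row3=(0, 0, 0, 2)

L[1][0] = 2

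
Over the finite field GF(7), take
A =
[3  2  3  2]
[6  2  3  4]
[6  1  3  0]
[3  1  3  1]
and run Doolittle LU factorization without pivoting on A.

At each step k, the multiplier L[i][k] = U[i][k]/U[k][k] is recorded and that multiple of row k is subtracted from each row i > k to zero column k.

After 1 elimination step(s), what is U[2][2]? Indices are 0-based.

k=0: U[0][0]=3
  eliminate (1,0): mult=2, new row 1: (0, 5, 4, 0); set L[1][0]=2
  eliminate (2,0): mult=2, new row 2: (0, 4, 4, 3); set L[2][0]=2
  eliminate (3,0): mult=1, new row 3: (0, 6, 0, 6); set L[3][0]=1

U[2][2] = 4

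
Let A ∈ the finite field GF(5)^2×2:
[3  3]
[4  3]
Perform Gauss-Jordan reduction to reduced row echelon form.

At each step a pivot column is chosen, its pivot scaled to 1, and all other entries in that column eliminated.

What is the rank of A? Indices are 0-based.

rank = 2

step 1: normalize row 0 (÷3) = (1, 1)
  row 1: subtract 4×row0 = (0, 4)
step 2: normalize row 1 (÷4) = (0, 1)
  row 0: subtract 1×row1 = (1, 0)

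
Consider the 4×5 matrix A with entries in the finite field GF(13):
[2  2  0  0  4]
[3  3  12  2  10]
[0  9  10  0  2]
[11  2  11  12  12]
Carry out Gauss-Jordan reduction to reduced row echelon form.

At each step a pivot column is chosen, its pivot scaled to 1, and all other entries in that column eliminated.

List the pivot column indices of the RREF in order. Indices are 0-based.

[1] R0 /= 2  ⇒  (1, 1, 0, 0, 2)
     R1 -= 3·R0  ⇒  (0, 0, 12, 2, 4)
     R3 -= 11·R0  ⇒  (0, 4, 11, 12, 3)
[2] R1 <-> R2
[2] R1 /= 9  ⇒  (0, 1, 4, 0, 6)
     R0 -= 1·R1  ⇒  (1, 0, 9, 0, 9)
     R3 -= 4·R1  ⇒  (0, 0, 8, 12, 5)
[3] R2 /= 12  ⇒  (0, 0, 1, 11, 9)
     R0 -= 9·R2  ⇒  (1, 0, 0, 5, 6)
     R1 -= 4·R2  ⇒  (0, 1, 0, 8, 9)
     R3 -= 8·R2  ⇒  (0, 0, 0, 2, 11)
[4] R3 /= 2  ⇒  (0, 0, 0, 1, 12)
     R0 -= 5·R3  ⇒  (1, 0, 0, 0, 11)
     R1 -= 8·R3  ⇒  (0, 1, 0, 0, 4)
     R2 -= 11·R3  ⇒  (0, 0, 1, 0, 7)

pivot columns: 0, 1, 2, 3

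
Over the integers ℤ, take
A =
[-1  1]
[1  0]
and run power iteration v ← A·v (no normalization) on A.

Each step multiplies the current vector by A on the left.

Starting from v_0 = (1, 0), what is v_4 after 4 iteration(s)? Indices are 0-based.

v_0 = (1, 0).
v_1 = A·v_0 = (-1, 1).
v_2 = A·v_1 = (2, -1).
v_3 = A·v_2 = (-3, 2).
v_4 = A·v_3 = (5, -3).

v_4 = (5, -3)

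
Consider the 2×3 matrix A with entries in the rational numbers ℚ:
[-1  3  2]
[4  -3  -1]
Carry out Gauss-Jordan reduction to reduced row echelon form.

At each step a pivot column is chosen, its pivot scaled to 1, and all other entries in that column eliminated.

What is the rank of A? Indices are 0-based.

step 1: normalize row 0 (÷-1) = (1, -3, -2)
  row 1: subtract 4×row0 = (0, 9, 7)
step 2: normalize row 1 (÷9) = (0, 1, 7/9)
  row 0: subtract -3×row1 = (1, 0, 1/3)

rank = 2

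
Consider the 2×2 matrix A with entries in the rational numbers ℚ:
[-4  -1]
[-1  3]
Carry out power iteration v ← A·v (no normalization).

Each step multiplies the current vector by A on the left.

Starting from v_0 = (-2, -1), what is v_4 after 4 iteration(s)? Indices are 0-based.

v_4 = (-607, -155)

v_0 = (-2, -1).
v_1 = A·v_0 = (9, -1).
v_2 = A·v_1 = (-35, -12).
v_3 = A·v_2 = (152, -1).
v_4 = A·v_3 = (-607, -155).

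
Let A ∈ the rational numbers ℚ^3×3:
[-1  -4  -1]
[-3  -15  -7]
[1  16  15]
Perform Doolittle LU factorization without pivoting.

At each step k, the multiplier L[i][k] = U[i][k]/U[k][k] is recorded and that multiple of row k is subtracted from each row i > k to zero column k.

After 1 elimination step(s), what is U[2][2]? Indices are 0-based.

[col 0] pivot -1
  R1 -= 3*R0 → (0, -3, -4)  (L[1][0] := 3)
  R2 -= -1*R0 → (0, 12, 14)  (L[2][0] := -1)

U[2][2] = 14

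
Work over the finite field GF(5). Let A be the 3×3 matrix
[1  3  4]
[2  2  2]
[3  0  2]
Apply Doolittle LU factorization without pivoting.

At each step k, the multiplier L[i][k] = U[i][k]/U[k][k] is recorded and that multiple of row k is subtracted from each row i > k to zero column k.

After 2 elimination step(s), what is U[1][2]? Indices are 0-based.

k=0: U[0][0]=1
  eliminate (1,0): mult=2, new row 1: (0, 1, 4); set L[1][0]=2
  eliminate (2,0): mult=3, new row 2: (0, 1, 0); set L[2][0]=3
k=1: U[1][1]=1
  eliminate (2,1): mult=1, new row 2: (0, 0, 1); set L[2][1]=1

U[1][2] = 4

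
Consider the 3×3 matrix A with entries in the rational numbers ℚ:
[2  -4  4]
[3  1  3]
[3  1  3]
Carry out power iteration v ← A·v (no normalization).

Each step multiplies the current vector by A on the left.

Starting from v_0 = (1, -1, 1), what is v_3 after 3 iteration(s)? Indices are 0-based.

v_0 = (1, -1, 1).
v_1 = A·v_0 = (10, 5, 5).
v_2 = A·v_1 = (20, 50, 50).
v_3 = A·v_2 = (40, 260, 260).

v_3 = (40, 260, 260)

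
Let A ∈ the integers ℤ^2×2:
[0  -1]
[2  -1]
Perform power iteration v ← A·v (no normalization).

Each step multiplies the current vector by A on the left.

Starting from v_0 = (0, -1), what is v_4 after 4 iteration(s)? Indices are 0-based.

v_4 = (3, 1)

v_0 = (0, -1).
v_1 = A·v_0 = (1, 1).
v_2 = A·v_1 = (-1, 1).
v_3 = A·v_2 = (-1, -3).
v_4 = A·v_3 = (3, 1).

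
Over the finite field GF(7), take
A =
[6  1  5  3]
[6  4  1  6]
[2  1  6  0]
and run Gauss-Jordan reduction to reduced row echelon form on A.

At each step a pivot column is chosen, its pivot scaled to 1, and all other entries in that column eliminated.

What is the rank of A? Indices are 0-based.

rank = 3

step 1: normalize row 0 (÷6) = (1, 6, 2, 4)
  row 1: subtract 6×row0 = (0, 3, 3, 3)
  row 2: subtract 2×row0 = (0, 3, 2, 6)
step 2: normalize row 1 (÷3) = (0, 1, 1, 1)
  row 0: subtract 6×row1 = (1, 0, 3, 5)
  row 2: subtract 3×row1 = (0, 0, 6, 3)
step 3: normalize row 2 (÷6) = (0, 0, 1, 4)
  row 0: subtract 3×row2 = (1, 0, 0, 0)
  row 1: subtract 1×row2 = (0, 1, 0, 4)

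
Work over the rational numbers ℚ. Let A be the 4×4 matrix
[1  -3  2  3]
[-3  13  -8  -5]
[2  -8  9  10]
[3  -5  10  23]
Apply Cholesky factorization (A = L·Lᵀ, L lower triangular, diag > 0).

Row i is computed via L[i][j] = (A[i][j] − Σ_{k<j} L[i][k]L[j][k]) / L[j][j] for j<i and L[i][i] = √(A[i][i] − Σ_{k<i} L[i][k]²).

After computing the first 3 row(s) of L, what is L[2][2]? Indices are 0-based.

Step 1: L[0][0] = √(1) = 1.
  L[1][0] = (-3) / L[0][0] = -3.
Step 2: L[1][1] = √(4) = 2.
  L[2][0] = (2) / L[0][0] = 2.
  L[2][1] = (-2) / L[1][1] = -1.
Step 3: L[2][2] = √(4) = 2.

L[2][2] = 2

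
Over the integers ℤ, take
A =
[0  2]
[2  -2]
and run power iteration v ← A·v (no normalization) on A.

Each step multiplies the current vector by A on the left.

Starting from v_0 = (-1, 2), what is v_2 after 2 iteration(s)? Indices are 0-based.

v_0 = (-1, 2).
v_1 = A·v_0 = (4, -6).
v_2 = A·v_1 = (-12, 20).

v_2 = (-12, 20)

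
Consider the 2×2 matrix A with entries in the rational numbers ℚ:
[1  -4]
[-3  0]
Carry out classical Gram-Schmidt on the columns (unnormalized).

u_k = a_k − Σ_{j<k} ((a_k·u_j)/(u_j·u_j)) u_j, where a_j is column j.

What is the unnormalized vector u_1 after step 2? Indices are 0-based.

Step 1: u_0 = a_0 = (1, -3).
Step 2: u_1 = a_1 − (-2/5)·u_0 = (-18/5, -6/5).

u_1 = (-18/5, -6/5)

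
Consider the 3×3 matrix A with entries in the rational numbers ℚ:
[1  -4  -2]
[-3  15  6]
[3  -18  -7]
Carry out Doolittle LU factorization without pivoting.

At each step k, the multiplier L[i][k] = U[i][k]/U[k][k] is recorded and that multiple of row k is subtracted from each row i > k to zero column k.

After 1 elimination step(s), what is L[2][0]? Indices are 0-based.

L[2][0] = 3

Step 1: pivot at (0,0) is 1.
  row1 ← row1 − (-3)·row0  ⇒  L[1][0]=-3, U row1=(0, 3, 0)
  row2 ← row2 − (3)·row0  ⇒  L[2][0]=3, U row2=(0, -6, -1)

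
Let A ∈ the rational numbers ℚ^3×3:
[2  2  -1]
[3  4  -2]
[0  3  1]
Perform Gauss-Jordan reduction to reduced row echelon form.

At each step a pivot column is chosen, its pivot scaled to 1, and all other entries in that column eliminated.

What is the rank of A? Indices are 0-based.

rank = 3

pivot(0,0)=2: scale R0 → (1, 1, -1/2)
  clear (1,0): R1 −= (3)R0 → (0, 1, -1/2)
pivot(1,1)=1: scale R1 → (0, 1, -1/2)
  clear (0,1): R0 −= (1)R1 → (1, 0, 0)
  clear (2,1): R2 −= (3)R1 → (0, 0, 5/2)
pivot(2,2)=5/2: scale R2 → (0, 0, 1)
  clear (1,2): R1 −= (-1/2)R2 → (0, 1, 0)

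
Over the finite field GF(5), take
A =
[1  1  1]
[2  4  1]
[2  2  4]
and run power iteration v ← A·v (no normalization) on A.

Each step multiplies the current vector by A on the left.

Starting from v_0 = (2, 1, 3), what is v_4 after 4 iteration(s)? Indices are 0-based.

v_4 = (4, 0, 2)

v_0 = (2, 1, 3).
v_1 = A·v_0 = (1, 1, 3).
v_2 = A·v_1 = (0, 4, 1).
v_3 = A·v_2 = (0, 2, 2).
v_4 = A·v_3 = (4, 0, 2).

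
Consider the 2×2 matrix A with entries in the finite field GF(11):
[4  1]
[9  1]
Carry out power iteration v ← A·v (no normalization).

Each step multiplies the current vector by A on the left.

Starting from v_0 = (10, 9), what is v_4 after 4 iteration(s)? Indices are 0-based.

v_0 = (10, 9).
v_1 = A·v_0 = (5, 0).
v_2 = A·v_1 = (9, 1).
v_3 = A·v_2 = (4, 5).
v_4 = A·v_3 = (10, 8).

v_4 = (10, 8)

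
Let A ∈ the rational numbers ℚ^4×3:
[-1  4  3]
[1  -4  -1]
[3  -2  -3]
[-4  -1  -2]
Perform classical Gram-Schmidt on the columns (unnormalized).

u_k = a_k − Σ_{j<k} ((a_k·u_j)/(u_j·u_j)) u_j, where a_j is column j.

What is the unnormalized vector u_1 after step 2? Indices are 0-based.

u_1 = (98/27, -98/27, -8/9, -67/27)

Step 1: u_0 = a_0 = (-1, 1, 3, -4).
Step 2: u_1 = a_1 − (-10/27)·u_0 = (98/27, -98/27, -8/9, -67/27).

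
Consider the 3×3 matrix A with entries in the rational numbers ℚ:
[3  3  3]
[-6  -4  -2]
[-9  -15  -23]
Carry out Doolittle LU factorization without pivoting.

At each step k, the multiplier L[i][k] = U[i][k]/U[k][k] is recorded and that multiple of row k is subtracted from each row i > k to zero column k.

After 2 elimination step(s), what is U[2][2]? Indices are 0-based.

U[2][2] = -2

k=0: U[0][0]=3
  eliminate (1,0): mult=-2, new row 1: (0, 2, 4); set L[1][0]=-2
  eliminate (2,0): mult=-3, new row 2: (0, -6, -14); set L[2][0]=-3
k=1: U[1][1]=2
  eliminate (2,1): mult=-3, new row 2: (0, 0, -2); set L[2][1]=-3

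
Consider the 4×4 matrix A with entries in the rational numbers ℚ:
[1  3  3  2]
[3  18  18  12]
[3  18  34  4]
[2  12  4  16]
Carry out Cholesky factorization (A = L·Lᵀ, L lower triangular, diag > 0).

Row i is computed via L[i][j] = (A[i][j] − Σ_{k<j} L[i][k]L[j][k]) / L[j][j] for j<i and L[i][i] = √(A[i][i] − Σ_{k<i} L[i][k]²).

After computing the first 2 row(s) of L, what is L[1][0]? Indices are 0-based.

Step 1: L[0][0] = √(1) = 1.
  L[1][0] = (3) / L[0][0] = 3.
Step 2: L[1][1] = √(9) = 3.

L[1][0] = 3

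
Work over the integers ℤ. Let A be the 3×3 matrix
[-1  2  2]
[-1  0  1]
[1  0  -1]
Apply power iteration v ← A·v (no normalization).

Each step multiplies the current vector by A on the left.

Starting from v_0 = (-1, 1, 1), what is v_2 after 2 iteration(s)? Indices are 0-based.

v_0 = (-1, 1, 1).
v_1 = A·v_0 = (5, 2, -2).
v_2 = A·v_1 = (-5, -7, 7).

v_2 = (-5, -7, 7)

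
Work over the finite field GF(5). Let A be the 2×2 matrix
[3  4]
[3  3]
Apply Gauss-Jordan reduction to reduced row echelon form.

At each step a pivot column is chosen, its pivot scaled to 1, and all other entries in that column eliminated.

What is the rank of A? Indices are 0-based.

rank = 2

step 1: normalize row 0 (÷3) = (1, 3)
  row 1: subtract 3×row0 = (0, 4)
step 2: normalize row 1 (÷4) = (0, 1)
  row 0: subtract 3×row1 = (1, 0)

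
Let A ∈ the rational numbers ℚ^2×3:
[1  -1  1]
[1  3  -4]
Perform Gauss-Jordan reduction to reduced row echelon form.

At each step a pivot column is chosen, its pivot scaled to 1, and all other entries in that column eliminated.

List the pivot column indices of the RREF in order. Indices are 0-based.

pivot(0,0)=1: scale R0 → (1, -1, 1)
  clear (1,0): R1 −= (1)R0 → (0, 4, -5)
pivot(1,1)=4: scale R1 → (0, 1, -5/4)
  clear (0,1): R0 −= (-1)R1 → (1, 0, -1/4)

pivot columns: 0, 1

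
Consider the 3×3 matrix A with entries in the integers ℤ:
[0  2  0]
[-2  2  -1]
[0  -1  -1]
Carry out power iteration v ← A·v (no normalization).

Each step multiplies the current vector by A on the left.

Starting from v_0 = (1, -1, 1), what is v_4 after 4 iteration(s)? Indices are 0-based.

v_0 = (1, -1, 1).
v_1 = A·v_0 = (-2, -5, 0).
v_2 = A·v_1 = (-10, -6, 5).
v_3 = A·v_2 = (-12, 3, 1).
v_4 = A·v_3 = (6, 29, -4).

v_4 = (6, 29, -4)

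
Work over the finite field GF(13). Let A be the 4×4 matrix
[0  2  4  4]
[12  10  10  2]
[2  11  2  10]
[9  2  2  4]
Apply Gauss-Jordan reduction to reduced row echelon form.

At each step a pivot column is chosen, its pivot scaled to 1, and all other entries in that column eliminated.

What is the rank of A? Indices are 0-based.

[1] R0 <-> R1
[1] R0 /= 12  ⇒  (1, 3, 3, 11)
     R2 -= 2·R0  ⇒  (0, 5, 9, 1)
     R3 -= 9·R0  ⇒  (0, 1, 1, 9)
[2] R1 /= 2  ⇒  (0, 1, 2, 2)
     R0 -= 3·R1  ⇒  (1, 0, 10, 5)
     R2 -= 5·R1  ⇒  (0, 0, 12, 4)
     R3 -= 1·R1  ⇒  (0, 0, 12, 7)
[3] R2 /= 12  ⇒  (0, 0, 1, 9)
     R0 -= 10·R2  ⇒  (1, 0, 0, 6)
     R1 -= 2·R2  ⇒  (0, 1, 0, 10)
     R3 -= 12·R2  ⇒  (0, 0, 0, 3)
[4] R3 /= 3  ⇒  (0, 0, 0, 1)
     R0 -= 6·R3  ⇒  (1, 0, 0, 0)
     R1 -= 10·R3  ⇒  (0, 1, 0, 0)
     R2 -= 9·R3  ⇒  (0, 0, 1, 0)

rank = 4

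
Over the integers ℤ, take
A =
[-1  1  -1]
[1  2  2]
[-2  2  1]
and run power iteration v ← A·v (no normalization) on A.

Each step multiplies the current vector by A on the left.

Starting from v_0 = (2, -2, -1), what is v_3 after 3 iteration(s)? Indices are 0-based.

v_0 = (2, -2, -1).
v_1 = A·v_0 = (-3, -4, -9).
v_2 = A·v_1 = (8, -29, -11).
v_3 = A·v_2 = (-26, -72, -85).

v_3 = (-26, -72, -85)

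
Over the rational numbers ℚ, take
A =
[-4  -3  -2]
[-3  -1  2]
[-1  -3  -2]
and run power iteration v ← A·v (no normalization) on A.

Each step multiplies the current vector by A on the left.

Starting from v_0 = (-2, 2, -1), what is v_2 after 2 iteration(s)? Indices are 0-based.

v_2 = (-18, -18, -6)

v_0 = (-2, 2, -1).
v_1 = A·v_0 = (4, 2, -2).
v_2 = A·v_1 = (-18, -18, -6).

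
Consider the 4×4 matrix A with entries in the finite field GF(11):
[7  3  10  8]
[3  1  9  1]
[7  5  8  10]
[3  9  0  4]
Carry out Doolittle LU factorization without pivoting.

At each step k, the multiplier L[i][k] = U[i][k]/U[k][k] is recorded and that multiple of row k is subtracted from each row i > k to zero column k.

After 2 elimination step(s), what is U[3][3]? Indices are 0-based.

U[3][3] = 1

k=0: U[0][0]=7
  eliminate (1,0): mult=2, new row 1: (0, 6, 0, 7); set L[1][0]=2
  eliminate (2,0): mult=1, new row 2: (0, 2, 9, 2); set L[2][0]=1
  eliminate (3,0): mult=2, new row 3: (0, 3, 2, 10); set L[3][0]=2
k=1: U[1][1]=6
  eliminate (2,1): mult=4, new row 2: (0, 0, 9, 7); set L[2][1]=4
  eliminate (3,1): mult=6, new row 3: (0, 0, 2, 1); set L[3][1]=6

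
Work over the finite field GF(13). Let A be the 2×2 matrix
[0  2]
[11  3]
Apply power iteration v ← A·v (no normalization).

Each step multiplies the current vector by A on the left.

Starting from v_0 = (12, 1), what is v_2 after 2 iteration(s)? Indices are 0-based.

v_0 = (12, 1).
v_1 = A·v_0 = (2, 5).
v_2 = A·v_1 = (10, 11).

v_2 = (10, 11)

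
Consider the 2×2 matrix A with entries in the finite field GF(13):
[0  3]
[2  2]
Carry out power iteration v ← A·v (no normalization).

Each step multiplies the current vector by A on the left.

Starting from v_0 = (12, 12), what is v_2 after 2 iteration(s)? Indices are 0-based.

v_0 = (12, 12).
v_1 = A·v_0 = (10, 9).
v_2 = A·v_1 = (1, 12).

v_2 = (1, 12)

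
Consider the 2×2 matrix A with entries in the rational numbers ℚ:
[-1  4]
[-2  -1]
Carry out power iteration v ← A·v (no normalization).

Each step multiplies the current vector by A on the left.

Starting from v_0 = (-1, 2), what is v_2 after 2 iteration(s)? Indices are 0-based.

v_0 = (-1, 2).
v_1 = A·v_0 = (9, 0).
v_2 = A·v_1 = (-9, -18).

v_2 = (-9, -18)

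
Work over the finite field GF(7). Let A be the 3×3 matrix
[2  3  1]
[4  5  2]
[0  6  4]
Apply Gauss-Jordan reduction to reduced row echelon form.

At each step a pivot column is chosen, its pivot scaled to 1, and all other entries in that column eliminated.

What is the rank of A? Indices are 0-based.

rank = 3

[1] R0 /= 2  ⇒  (1, 5, 4)
     R1 -= 4·R0  ⇒  (0, 6, 0)
[2] R1 /= 6  ⇒  (0, 1, 0)
     R0 -= 5·R1  ⇒  (1, 0, 4)
     R2 -= 6·R1  ⇒  (0, 0, 4)
[3] R2 /= 4  ⇒  (0, 0, 1)
     R0 -= 4·R2  ⇒  (1, 0, 0)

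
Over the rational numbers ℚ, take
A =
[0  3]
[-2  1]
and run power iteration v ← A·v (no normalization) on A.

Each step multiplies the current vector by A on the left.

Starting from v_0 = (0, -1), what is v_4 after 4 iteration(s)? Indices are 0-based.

v_4 = (33, -19)

v_0 = (0, -1).
v_1 = A·v_0 = (-3, -1).
v_2 = A·v_1 = (-3, 5).
v_3 = A·v_2 = (15, 11).
v_4 = A·v_3 = (33, -19).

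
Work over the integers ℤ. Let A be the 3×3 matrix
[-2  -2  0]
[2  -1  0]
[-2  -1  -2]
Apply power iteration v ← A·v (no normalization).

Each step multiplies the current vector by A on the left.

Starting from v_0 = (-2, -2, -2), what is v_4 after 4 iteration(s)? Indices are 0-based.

v_4 = (108, 18, -82)

v_0 = (-2, -2, -2).
v_1 = A·v_0 = (8, -2, 10).
v_2 = A·v_1 = (-12, 18, -34).
v_3 = A·v_2 = (-12, -42, 74).
v_4 = A·v_3 = (108, 18, -82).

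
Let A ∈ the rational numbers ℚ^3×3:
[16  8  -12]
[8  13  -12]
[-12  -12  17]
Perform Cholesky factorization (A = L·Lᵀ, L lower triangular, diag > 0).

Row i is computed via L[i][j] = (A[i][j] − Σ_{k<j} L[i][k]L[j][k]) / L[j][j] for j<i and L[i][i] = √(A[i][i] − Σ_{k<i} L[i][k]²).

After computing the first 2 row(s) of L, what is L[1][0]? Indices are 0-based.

L[1][0] = 2

Step 1: L[0][0] = √(16) = 4.
  L[1][0] = (8) / L[0][0] = 2.
Step 2: L[1][1] = √(9) = 3.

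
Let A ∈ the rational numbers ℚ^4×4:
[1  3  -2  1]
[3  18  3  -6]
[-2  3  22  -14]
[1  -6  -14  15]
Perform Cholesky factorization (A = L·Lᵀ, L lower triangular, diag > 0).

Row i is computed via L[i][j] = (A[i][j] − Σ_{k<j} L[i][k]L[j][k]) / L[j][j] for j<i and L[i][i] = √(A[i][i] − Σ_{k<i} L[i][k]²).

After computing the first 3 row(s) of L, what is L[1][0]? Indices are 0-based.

Step 1: L[0][0] = √(1) = 1.
  L[1][0] = (3) / L[0][0] = 3.
Step 2: L[1][1] = √(9) = 3.
  L[2][0] = (-2) / L[0][0] = -2.
  L[2][1] = (9) / L[1][1] = 3.
Step 3: L[2][2] = √(9) = 3.

L[1][0] = 3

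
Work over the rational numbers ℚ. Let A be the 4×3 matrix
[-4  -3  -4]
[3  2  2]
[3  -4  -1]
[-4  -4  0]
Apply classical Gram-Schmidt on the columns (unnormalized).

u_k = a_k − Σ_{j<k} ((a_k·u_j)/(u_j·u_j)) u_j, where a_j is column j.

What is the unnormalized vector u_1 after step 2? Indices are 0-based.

Step 1: u_0 = a_0 = (-4, 3, 3, -4).
Step 2: u_1 = a_1 − (11/25)·u_0 = (-31/25, 17/25, -133/25, -56/25).

u_1 = (-31/25, 17/25, -133/25, -56/25)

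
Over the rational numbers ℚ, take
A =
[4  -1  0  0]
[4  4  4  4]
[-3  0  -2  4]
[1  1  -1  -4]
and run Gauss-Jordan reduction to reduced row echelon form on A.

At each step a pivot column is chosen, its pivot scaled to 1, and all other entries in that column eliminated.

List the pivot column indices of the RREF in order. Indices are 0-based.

[1] R0 /= 4  ⇒  (1, -1/4, 0, 0)
     R1 -= 4·R0  ⇒  (0, 5, 4, 4)
     R2 -= -3·R0  ⇒  (0, -3/4, -2, 4)
     R3 -= 1·R0  ⇒  (0, 5/4, -1, -4)
[2] R1 /= 5  ⇒  (0, 1, 4/5, 4/5)
     R0 -= -1/4·R1  ⇒  (1, 0, 1/5, 1/5)
     R2 -= -3/4·R1  ⇒  (0, 0, -7/5, 23/5)
     R3 -= 5/4·R1  ⇒  (0, 0, -2, -5)
[3] R2 /= -7/5  ⇒  (0, 0, 1, -23/7)
     R0 -= 1/5·R2  ⇒  (1, 0, 0, 6/7)
     R1 -= 4/5·R2  ⇒  (0, 1, 0, 24/7)
     R3 -= -2·R2  ⇒  (0, 0, 0, -81/7)
[4] R3 /= -81/7  ⇒  (0, 0, 0, 1)
     R0 -= 6/7·R3  ⇒  (1, 0, 0, 0)
     R1 -= 24/7·R3  ⇒  (0, 1, 0, 0)
     R2 -= -23/7·R3  ⇒  (0, 0, 1, 0)

pivot columns: 0, 1, 2, 3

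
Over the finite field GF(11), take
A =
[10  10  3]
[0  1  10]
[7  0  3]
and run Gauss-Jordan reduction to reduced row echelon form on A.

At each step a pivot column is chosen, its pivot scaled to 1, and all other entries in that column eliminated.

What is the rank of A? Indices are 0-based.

rank = 3

[1] R0 /= 10  ⇒  (1, 1, 8)
     R2 -= 7·R0  ⇒  (0, 4, 2)
[2] R1 /= 1  ⇒  (0, 1, 10)
     R0 -= 1·R1  ⇒  (1, 0, 9)
     R2 -= 4·R1  ⇒  (0, 0, 6)
[3] R2 /= 6  ⇒  (0, 0, 1)
     R0 -= 9·R2  ⇒  (1, 0, 0)
     R1 -= 10·R2  ⇒  (0, 1, 0)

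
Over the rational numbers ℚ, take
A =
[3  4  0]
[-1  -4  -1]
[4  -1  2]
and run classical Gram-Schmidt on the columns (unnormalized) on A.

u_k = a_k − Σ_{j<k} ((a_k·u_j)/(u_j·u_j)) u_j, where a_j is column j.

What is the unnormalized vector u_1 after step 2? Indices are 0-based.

u_1 = (34/13, -46/13, -37/13)

Step 1: u_0 = a_0 = (3, -1, 4).
Step 2: u_1 = a_1 − (6/13)·u_0 = (34/13, -46/13, -37/13).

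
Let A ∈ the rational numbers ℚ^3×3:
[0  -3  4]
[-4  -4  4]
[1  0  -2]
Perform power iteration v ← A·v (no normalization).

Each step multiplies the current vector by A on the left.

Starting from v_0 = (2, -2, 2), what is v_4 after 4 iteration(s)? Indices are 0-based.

v_0 = (2, -2, 2).
v_1 = A·v_0 = (14, 8, -2).
v_2 = A·v_1 = (-32, -96, 18).
v_3 = A·v_2 = (360, 584, -68).
v_4 = A·v_3 = (-2024, -4048, 496).

v_4 = (-2024, -4048, 496)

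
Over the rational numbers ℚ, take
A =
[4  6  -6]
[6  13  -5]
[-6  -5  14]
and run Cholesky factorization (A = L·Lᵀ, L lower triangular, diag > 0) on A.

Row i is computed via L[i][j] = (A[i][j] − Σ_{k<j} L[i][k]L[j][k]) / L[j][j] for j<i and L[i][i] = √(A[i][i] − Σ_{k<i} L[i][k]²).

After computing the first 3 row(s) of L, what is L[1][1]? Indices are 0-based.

L[1][1] = 2

Step 1: L[0][0] = √(4) = 2.
  L[1][0] = (6) / L[0][0] = 3.
Step 2: L[1][1] = √(4) = 2.
  L[2][0] = (-6) / L[0][0] = -3.
  L[2][1] = (4) / L[1][1] = 2.
Step 3: L[2][2] = √(1) = 1.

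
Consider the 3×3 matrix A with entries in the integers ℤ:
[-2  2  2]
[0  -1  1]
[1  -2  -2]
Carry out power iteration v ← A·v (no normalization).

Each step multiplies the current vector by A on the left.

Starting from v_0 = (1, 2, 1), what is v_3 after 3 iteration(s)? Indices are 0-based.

v_3 = (64, 20, -44)

v_0 = (1, 2, 1).
v_1 = A·v_0 = (4, -1, -5).
v_2 = A·v_1 = (-20, -4, 16).
v_3 = A·v_2 = (64, 20, -44).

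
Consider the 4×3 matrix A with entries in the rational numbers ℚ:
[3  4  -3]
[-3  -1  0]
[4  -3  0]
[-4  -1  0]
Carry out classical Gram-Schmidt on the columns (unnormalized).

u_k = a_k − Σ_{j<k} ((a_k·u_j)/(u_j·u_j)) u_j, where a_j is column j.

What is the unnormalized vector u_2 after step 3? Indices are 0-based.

Step 1: u_0 = a_0 = (3, -3, 4, -4).
Step 2: u_1 = a_1 − (7/50)·u_0 = (179/50, -29/50, -89/25, -11/25).
Step 3: u_2 = a_2 − (-9/50)·u_0 − (-537/1301)·u_1 = (-1278/1301, -1014/1301, -975/1301, -1173/1301).

u_2 = (-1278/1301, -1014/1301, -975/1301, -1173/1301)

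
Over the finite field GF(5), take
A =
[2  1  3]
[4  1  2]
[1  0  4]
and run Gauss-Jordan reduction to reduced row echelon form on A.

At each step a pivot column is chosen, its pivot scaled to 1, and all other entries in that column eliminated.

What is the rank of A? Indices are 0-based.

rank = 3

pivot(0,0)=2: scale R0 → (1, 3, 4)
  clear (1,0): R1 −= (4)R0 → (0, 4, 1)
  clear (2,0): R2 −= (1)R0 → (0, 2, 0)
pivot(1,1)=4: scale R1 → (0, 1, 4)
  clear (0,1): R0 −= (3)R1 → (1, 0, 2)
  clear (2,1): R2 −= (2)R1 → (0, 0, 2)
pivot(2,2)=2: scale R2 → (0, 0, 1)
  clear (0,2): R0 −= (2)R2 → (1, 0, 0)
  clear (1,2): R1 −= (4)R2 → (0, 1, 0)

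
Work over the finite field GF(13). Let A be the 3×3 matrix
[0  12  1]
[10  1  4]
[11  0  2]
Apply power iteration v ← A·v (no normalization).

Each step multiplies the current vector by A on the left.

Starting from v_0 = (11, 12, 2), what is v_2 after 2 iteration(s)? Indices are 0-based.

v_2 = (8, 10, 10)

v_0 = (11, 12, 2).
v_1 = A·v_0 = (3, 0, 8).
v_2 = A·v_1 = (8, 10, 10).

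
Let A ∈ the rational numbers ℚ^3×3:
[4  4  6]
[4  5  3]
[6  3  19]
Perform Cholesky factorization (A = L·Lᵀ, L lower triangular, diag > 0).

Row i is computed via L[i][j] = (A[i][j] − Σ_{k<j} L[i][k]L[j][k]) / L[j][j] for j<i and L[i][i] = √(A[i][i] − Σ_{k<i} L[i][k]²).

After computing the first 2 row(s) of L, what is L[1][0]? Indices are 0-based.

L[1][0] = 2

Step 1: L[0][0] = √(4) = 2.
  L[1][0] = (4) / L[0][0] = 2.
Step 2: L[1][1] = √(1) = 1.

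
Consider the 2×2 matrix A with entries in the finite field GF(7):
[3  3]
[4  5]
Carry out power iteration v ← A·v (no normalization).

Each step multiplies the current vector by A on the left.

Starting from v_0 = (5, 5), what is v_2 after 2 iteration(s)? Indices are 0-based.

v_0 = (5, 5).
v_1 = A·v_0 = (2, 3).
v_2 = A·v_1 = (1, 2).

v_2 = (1, 2)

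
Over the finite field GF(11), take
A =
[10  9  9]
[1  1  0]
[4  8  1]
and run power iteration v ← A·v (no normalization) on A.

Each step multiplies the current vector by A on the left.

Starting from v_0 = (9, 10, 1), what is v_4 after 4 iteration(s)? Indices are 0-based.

v_4 = (7, 8, 8)

v_0 = (9, 10, 1).
v_1 = A·v_0 = (2, 8, 7).
v_2 = A·v_1 = (1, 10, 2).
v_3 = A·v_2 = (8, 0, 9).
v_4 = A·v_3 = (7, 8, 8).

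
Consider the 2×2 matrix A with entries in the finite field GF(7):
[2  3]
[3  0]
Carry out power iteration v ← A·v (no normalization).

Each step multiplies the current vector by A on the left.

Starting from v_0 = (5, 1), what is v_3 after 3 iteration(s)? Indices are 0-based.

v_0 = (5, 1).
v_1 = A·v_0 = (6, 1).
v_2 = A·v_1 = (1, 4).
v_3 = A·v_2 = (0, 3).

v_3 = (0, 3)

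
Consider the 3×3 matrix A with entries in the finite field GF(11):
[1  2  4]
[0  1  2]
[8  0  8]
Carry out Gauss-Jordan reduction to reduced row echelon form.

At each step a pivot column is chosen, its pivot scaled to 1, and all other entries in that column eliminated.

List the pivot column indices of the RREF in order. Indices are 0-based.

step 1: normalize row 0 (÷1) = (1, 2, 4)
  row 2: subtract 8×row0 = (0, 6, 9)
step 2: normalize row 1 (÷1) = (0, 1, 2)
  row 0: subtract 2×row1 = (1, 0, 0)
  row 2: subtract 6×row1 = (0, 0, 8)
step 3: normalize row 2 (÷8) = (0, 0, 1)
  row 1: subtract 2×row2 = (0, 1, 0)

pivot columns: 0, 1, 2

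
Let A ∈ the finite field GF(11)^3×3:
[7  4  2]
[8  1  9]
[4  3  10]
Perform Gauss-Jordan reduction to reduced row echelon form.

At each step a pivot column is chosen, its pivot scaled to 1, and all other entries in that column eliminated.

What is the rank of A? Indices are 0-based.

step 1: normalize row 0 (÷7) = (1, 10, 5)
  row 1: subtract 8×row0 = (0, 9, 2)
  row 2: subtract 4×row0 = (0, 7, 1)
step 2: normalize row 1 (÷9) = (0, 1, 10)
  row 0: subtract 10×row1 = (1, 0, 4)
  row 2: subtract 7×row1 = (0, 0, 8)
step 3: normalize row 2 (÷8) = (0, 0, 1)
  row 0: subtract 4×row2 = (1, 0, 0)
  row 1: subtract 10×row2 = (0, 1, 0)

rank = 3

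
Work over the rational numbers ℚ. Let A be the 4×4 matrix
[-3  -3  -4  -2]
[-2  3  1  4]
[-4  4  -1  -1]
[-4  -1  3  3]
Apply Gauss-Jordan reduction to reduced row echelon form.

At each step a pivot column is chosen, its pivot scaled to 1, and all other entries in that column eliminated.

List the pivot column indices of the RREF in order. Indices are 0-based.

pivot(0,0)=-3: scale R0 → (1, 1, 4/3, 2/3)
  clear (1,0): R1 −= (-2)R0 → (0, 5, 11/3, 16/3)
  clear (2,0): R2 −= (-4)R0 → (0, 8, 13/3, 5/3)
  clear (3,0): R3 −= (-4)R0 → (0, 3, 25/3, 17/3)
pivot(1,1)=5: scale R1 → (0, 1, 11/15, 16/15)
  clear (0,1): R0 −= (1)R1 → (1, 0, 3/5, -2/5)
  clear (2,1): R2 −= (8)R1 → (0, 0, -23/15, -103/15)
  clear (3,1): R3 −= (3)R1 → (0, 0, 92/15, 37/15)
pivot(2,2)=-23/15: scale R2 → (0, 0, 1, 103/23)
  clear (0,2): R0 −= (3/5)R2 → (1, 0, 0, -71/23)
  clear (1,2): R1 −= (11/15)R2 → (0, 1, 0, -51/23)
  clear (3,2): R3 −= (92/15)R2 → (0, 0, 0, -25)
pivot(3,3)=-25: scale R3 → (0, 0, 0, 1)
  clear (0,3): R0 −= (-71/23)R3 → (1, 0, 0, 0)
  clear (1,3): R1 −= (-51/23)R3 → (0, 1, 0, 0)
  clear (2,3): R2 −= (103/23)R3 → (0, 0, 1, 0)

pivot columns: 0, 1, 2, 3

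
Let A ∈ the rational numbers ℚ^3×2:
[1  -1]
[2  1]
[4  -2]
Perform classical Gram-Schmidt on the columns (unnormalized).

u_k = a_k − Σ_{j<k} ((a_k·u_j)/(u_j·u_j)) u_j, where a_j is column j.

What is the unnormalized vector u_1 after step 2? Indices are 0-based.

Step 1: u_0 = a_0 = (1, 2, 4).
Step 2: u_1 = a_1 − (-1/3)·u_0 = (-2/3, 5/3, -2/3).

u_1 = (-2/3, 5/3, -2/3)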